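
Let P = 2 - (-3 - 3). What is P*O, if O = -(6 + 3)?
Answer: -72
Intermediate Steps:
P = 8 (P = 2 - 1*(-6) = 2 + 6 = 8)
O = -9 (O = -1*9 = -9)
P*O = 8*(-9) = -72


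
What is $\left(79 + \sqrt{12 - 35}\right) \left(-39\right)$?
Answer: $-3081 - 39 i \sqrt{23} \approx -3081.0 - 187.04 i$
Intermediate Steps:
$\left(79 + \sqrt{12 - 35}\right) \left(-39\right) = \left(79 + \sqrt{-23}\right) \left(-39\right) = \left(79 + i \sqrt{23}\right) \left(-39\right) = -3081 - 39 i \sqrt{23}$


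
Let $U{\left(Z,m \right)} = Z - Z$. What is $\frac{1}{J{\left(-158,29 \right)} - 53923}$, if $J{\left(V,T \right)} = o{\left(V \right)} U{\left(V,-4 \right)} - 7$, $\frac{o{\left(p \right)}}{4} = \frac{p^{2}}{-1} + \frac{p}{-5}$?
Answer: $- \frac{1}{53930} \approx -1.8543 \cdot 10^{-5}$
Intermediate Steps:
$o{\left(p \right)} = - 4 p^{2} - \frac{4 p}{5}$ ($o{\left(p \right)} = 4 \left(\frac{p^{2}}{-1} + \frac{p}{-5}\right) = 4 \left(p^{2} \left(-1\right) + p \left(- \frac{1}{5}\right)\right) = 4 \left(- p^{2} - \frac{p}{5}\right) = - 4 p^{2} - \frac{4 p}{5}$)
$U{\left(Z,m \right)} = 0$
$J{\left(V,T \right)} = -7$ ($J{\left(V,T \right)} = - \frac{4 V \left(1 + 5 V\right)}{5} \cdot 0 - 7 = 0 - 7 = -7$)
$\frac{1}{J{\left(-158,29 \right)} - 53923} = \frac{1}{-7 - 53923} = \frac{1}{-53930} = - \frac{1}{53930}$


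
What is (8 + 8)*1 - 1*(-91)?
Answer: 107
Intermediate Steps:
(8 + 8)*1 - 1*(-91) = 16*1 + 91 = 16 + 91 = 107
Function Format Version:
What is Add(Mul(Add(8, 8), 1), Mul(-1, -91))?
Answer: 107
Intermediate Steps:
Add(Mul(Add(8, 8), 1), Mul(-1, -91)) = Add(Mul(16, 1), 91) = Add(16, 91) = 107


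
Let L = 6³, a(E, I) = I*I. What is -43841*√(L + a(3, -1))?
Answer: -43841*√217 ≈ -6.4582e+5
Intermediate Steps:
a(E, I) = I²
L = 216
-43841*√(L + a(3, -1)) = -43841*√(216 + (-1)²) = -43841*√(216 + 1) = -43841*√217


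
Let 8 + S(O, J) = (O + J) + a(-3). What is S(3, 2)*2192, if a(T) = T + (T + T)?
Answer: -26304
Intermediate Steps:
a(T) = 3*T (a(T) = T + 2*T = 3*T)
S(O, J) = -17 + J + O (S(O, J) = -8 + ((O + J) + 3*(-3)) = -8 + ((J + O) - 9) = -8 + (-9 + J + O) = -17 + J + O)
S(3, 2)*2192 = (-17 + 2 + 3)*2192 = -12*2192 = -26304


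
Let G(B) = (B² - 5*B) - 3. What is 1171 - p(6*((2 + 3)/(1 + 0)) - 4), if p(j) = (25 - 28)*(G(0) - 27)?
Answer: 1081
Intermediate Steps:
G(B) = -3 + B² - 5*B
p(j) = 90 (p(j) = (25 - 28)*((-3 + 0² - 5*0) - 27) = -3*((-3 + 0 + 0) - 27) = -3*(-3 - 27) = -3*(-30) = 90)
1171 - p(6*((2 + 3)/(1 + 0)) - 4) = 1171 - 1*90 = 1171 - 90 = 1081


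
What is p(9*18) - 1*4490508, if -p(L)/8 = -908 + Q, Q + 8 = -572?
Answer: -4478604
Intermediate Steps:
Q = -580 (Q = -8 - 572 = -580)
p(L) = 11904 (p(L) = -8*(-908 - 580) = -8*(-1488) = 11904)
p(9*18) - 1*4490508 = 11904 - 1*4490508 = 11904 - 4490508 = -4478604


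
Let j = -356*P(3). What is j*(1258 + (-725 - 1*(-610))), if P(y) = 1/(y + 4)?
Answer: -406908/7 ≈ -58130.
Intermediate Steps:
P(y) = 1/(4 + y)
j = -356/7 (j = -356/(4 + 3) = -356/7 ≈ -50.857)
j*(1258 + (-725 - 1*(-610))) = -356*(1258 + (-725 - 1*(-610)))/7 = -356*(1258 + (-725 + 610))/7 = -356*(1258 - 115)/7 = -356/7*1143 = -406908/7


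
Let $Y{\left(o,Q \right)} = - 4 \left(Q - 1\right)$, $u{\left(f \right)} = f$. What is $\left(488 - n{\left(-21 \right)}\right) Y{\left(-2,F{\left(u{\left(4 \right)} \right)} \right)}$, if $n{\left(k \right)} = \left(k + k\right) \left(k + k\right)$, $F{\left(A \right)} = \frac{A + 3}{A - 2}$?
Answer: $12760$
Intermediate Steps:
$F{\left(A \right)} = \frac{3 + A}{-2 + A}$
$Y{\left(o,Q \right)} = 4 - 4 Q$ ($Y{\left(o,Q \right)} = - 4 \left(-1 + Q\right) = 4 - 4 Q$)
$n{\left(k \right)} = 4 k^{2}$ ($n{\left(k \right)} = 2 k 2 k = 4 k^{2}$)
$\left(488 - n{\left(-21 \right)}\right) Y{\left(-2,F{\left(u{\left(4 \right)} \right)} \right)} = \left(488 - 4 \left(-21\right)^{2}\right) \left(4 - 4 \frac{3 + 4}{-2 + 4}\right) = \left(488 - 4 \cdot 441\right) \left(4 - 4 \cdot \frac{1}{2} \cdot 7\right) = \left(488 - 1764\right) \left(4 - 4 \cdot \frac{1}{2} \cdot 7\right) = \left(488 - 1764\right) \left(4 - 14\right) = - 1276 \left(4 - 14\right) = \left(-1276\right) \left(-10\right) = 12760$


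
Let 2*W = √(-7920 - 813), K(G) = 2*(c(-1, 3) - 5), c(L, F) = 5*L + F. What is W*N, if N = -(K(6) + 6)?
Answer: 4*I*√8733 ≈ 373.8*I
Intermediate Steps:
c(L, F) = F + 5*L
K(G) = -14 (K(G) = 2*((3 + 5*(-1)) - 5) = 2*((3 - 5) - 5) = 2*(-2 - 5) = 2*(-7) = -14)
N = 8 (N = -(-14 + 6) = -1*(-8) = 8)
W = I*√8733/2 (W = √(-7920 - 813)/2 = √(-8733)/2 = (I*√8733)/2 = I*√8733/2 ≈ 46.725*I)
W*N = (I*√8733/2)*8 = 4*I*√8733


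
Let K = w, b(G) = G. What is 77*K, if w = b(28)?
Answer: 2156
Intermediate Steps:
w = 28
K = 28
77*K = 77*28 = 2156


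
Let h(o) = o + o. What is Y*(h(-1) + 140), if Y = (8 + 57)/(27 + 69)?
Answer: 1495/16 ≈ 93.438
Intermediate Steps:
Y = 65/96 ≈ 0.67708
h(o) = 2*o
Y*(h(-1) + 140) = 65*(2*(-1) + 140)/96 = 65*(-2 + 140)/96 = (65/96)*138 = 1495/16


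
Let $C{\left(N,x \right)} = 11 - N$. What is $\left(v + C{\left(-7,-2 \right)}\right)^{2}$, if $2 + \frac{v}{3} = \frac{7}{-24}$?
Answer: $\frac{7921}{64} \approx 123.77$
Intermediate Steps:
$v = - \frac{55}{8}$ ($v = -6 + 3 \frac{7}{-24} = -6 + 3 \cdot 7 \left(- \frac{1}{24}\right) = -6 + 3 \left(- \frac{7}{24}\right) = -6 - \frac{7}{8} = - \frac{55}{8} \approx -6.875$)
$\left(v + C{\left(-7,-2 \right)}\right)^{2} = \left(- \frac{55}{8} + \left(11 - -7\right)\right)^{2} = \left(- \frac{55}{8} + \left(11 + 7\right)\right)^{2} = \left(- \frac{55}{8} + 18\right)^{2} = \left(\frac{89}{8}\right)^{2} = \frac{7921}{64}$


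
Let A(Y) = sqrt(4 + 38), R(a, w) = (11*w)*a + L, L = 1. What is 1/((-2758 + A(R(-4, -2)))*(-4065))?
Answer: 197/2208607995 + sqrt(42)/30920511930 ≈ 8.9406e-8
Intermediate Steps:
R(a, w) = 1 + 11*a*w (R(a, w) = (11*w)*a + 1 = 11*a*w + 1 = 1 + 11*a*w)
A(Y) = sqrt(42)
1/((-2758 + A(R(-4, -2)))*(-4065)) = 1/(-2758 + sqrt(42)*(-4065)) = -1/4065/(-2758 + sqrt(42)) = -1/(4065*(-2758 + sqrt(42)))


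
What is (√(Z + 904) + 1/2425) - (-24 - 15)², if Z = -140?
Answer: -3688424/2425 + 2*√191 ≈ -1493.4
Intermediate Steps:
(√(Z + 904) + 1/2425) - (-24 - 15)² = (√(-140 + 904) + 1/2425) - (-24 - 15)² = (√764 + 1/2425) - 1*(-39)² = (2*√191 + 1/2425) - 1*1521 = (1/2425 + 2*√191) - 1521 = -3688424/2425 + 2*√191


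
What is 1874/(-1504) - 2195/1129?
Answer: -2708513/849008 ≈ -3.1902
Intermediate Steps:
1874/(-1504) - 2195/1129 = 1874*(-1/1504) - 2195*1/1129 = -937/752 - 2195/1129 = -2708513/849008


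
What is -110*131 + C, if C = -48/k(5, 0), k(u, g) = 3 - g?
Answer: -14426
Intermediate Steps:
C = -16 (C = -48/(3 - 1*0) = -48/(3 + 0) = -48/3 = -48*⅓ = -16)
-110*131 + C = -110*131 - 16 = -14410 - 16 = -14426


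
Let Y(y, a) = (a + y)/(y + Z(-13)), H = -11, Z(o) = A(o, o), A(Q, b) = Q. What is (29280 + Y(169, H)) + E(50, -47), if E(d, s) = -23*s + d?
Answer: 2372137/78 ≈ 30412.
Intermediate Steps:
Z(o) = o
E(d, s) = d - 23*s
Y(y, a) = (a + y)/(-13 + y) (Y(y, a) = (a + y)/(y - 13) = (a + y)/(-13 + y))
(29280 + Y(169, H)) + E(50, -47) = (29280 + (-11 + 169)/(-13 + 169)) + (50 - 23*(-47)) = (29280 + 158/156) + (50 + 1081) = (29280 + (1/156)*158) + 1131 = (29280 + 79/78) + 1131 = 2283919/78 + 1131 = 2372137/78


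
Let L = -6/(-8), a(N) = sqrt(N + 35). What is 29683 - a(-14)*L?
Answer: 29683 - 3*sqrt(21)/4 ≈ 29680.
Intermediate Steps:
a(N) = sqrt(35 + N)
L = 3/4 (L = -6*(-1/8) = 3/4 ≈ 0.75000)
29683 - a(-14)*L = 29683 - sqrt(35 - 14)*3/4 = 29683 - sqrt(21)*3/4 = 29683 - 3*sqrt(21)/4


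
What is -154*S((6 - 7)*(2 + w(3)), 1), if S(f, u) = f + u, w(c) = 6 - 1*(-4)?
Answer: 1694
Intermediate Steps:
w(c) = 10 (w(c) = 6 + 4 = 10)
-154*S((6 - 7)*(2 + w(3)), 1) = -154*((6 - 7)*(2 + 10) + 1) = -154*(-1*12 + 1) = -154*(-12 + 1) = -154*(-11) = 1694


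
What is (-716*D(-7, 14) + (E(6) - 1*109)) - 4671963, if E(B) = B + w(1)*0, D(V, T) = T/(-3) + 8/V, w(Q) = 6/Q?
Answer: -98026034/21 ≈ -4.6679e+6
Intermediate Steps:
D(V, T) = 8/V - T/3 (D(V, T) = T*(-⅓) + 8/V = -T/3 + 8/V = 8/V - T/3)
E(B) = B (E(B) = B + (6/1)*0 = B + (6*1)*0 = B + 6*0 = B + 0 = B)
(-716*D(-7, 14) + (E(6) - 1*109)) - 4671963 = (-716*(8/(-7) - ⅓*14) + (6 - 1*109)) - 4671963 = (-716*(8*(-⅐) - 14/3) + (6 - 109)) - 4671963 = (-716*(-8/7 - 14/3) - 103) - 4671963 = (-716*(-122/21) - 103) - 4671963 = (87352/21 - 103) - 4671963 = 85189/21 - 4671963 = -98026034/21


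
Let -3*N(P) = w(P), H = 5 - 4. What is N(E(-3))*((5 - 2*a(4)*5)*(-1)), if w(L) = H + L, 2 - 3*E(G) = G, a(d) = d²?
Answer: -1240/9 ≈ -137.78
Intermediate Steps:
E(G) = ⅔ - G/3
H = 1
w(L) = 1 + L
N(P) = -⅓ - P/3 (N(P) = -(1 + P)/3 = -⅓ - P/3)
N(E(-3))*((5 - 2*a(4)*5)*(-1)) = (-⅓ - (⅔ - ⅓*(-3))/3)*((5 - 2*4²*5)*(-1)) = (-⅓ - (⅔ + 1)/3)*((5 - 2*16*5)*(-1)) = (-⅓ - ⅓*5/3)*((5 - 32*5)*(-1)) = (-⅓ - 5/9)*((5 - 160)*(-1)) = -(-1240)*(-1)/9 = -8/9*155 = -1240/9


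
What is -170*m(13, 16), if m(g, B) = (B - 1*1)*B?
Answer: -40800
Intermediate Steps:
m(g, B) = B*(-1 + B) (m(g, B) = (B - 1)*B = (-1 + B)*B = B*(-1 + B))
-170*m(13, 16) = -2720*(-1 + 16) = -2720*15 = -170*240 = -40800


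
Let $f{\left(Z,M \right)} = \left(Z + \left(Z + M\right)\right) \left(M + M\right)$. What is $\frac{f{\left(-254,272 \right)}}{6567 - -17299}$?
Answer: $- \frac{64192}{11933} \approx -5.3794$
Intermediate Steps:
$f{\left(Z,M \right)} = 2 M \left(M + 2 Z\right)$ ($f{\left(Z,M \right)} = \left(Z + \left(M + Z\right)\right) 2 M = \left(M + 2 Z\right) 2 M = 2 M \left(M + 2 Z\right)$)
$\frac{f{\left(-254,272 \right)}}{6567 - -17299} = \frac{2 \cdot 272 \left(272 + 2 \left(-254\right)\right)}{6567 - -17299} = \frac{2 \cdot 272 \left(272 - 508\right)}{6567 + 17299} = \frac{2 \cdot 272 \left(-236\right)}{23866} = \left(-128384\right) \frac{1}{23866} = - \frac{64192}{11933}$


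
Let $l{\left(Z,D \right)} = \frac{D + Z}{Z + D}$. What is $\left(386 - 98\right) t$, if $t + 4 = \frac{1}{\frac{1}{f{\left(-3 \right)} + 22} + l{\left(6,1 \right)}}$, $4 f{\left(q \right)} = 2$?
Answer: $- \frac{41184}{47} \approx -876.25$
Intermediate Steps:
$f{\left(q \right)} = \frac{1}{2}$ ($f{\left(q \right)} = \frac{1}{4} \cdot 2 = \frac{1}{2}$)
$l{\left(Z,D \right)} = 1$ ($l{\left(Z,D \right)} = \frac{D + Z}{D + Z} = 1$)
$t = - \frac{143}{47}$ ($t = -4 + \frac{1}{\frac{1}{\frac{1}{2} + 22} + 1} = -4 + \frac{1}{\frac{1}{\frac{45}{2}} + 1} = -4 + \frac{1}{\frac{2}{45} + 1} = -4 + \frac{1}{\frac{47}{45}} = -4 + \frac{45}{47} = - \frac{143}{47} \approx -3.0426$)
$\left(386 - 98\right) t = \left(386 - 98\right) \left(- \frac{143}{47}\right) = 288 \left(- \frac{143}{47}\right) = - \frac{41184}{47}$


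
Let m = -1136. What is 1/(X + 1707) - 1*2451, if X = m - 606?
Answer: -85786/35 ≈ -2451.0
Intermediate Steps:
X = -1742 (X = -1136 - 606 = -1742)
1/(X + 1707) - 1*2451 = 1/(-1742 + 1707) - 1*2451 = 1/(-35) - 2451 = -1/35 - 2451 = -85786/35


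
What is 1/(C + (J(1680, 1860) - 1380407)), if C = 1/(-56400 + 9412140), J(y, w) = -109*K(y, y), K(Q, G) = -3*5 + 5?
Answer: -9355740/12904531229579 ≈ -7.2500e-7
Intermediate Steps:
K(Q, G) = -10 (K(Q, G) = -15 + 5 = -10)
J(y, w) = 1090 (J(y, w) = -109*(-10) = 1090)
C = 1/9355740 ≈ 1.0689e-7
1/(C + (J(1680, 1860) - 1380407)) = 1/(1/9355740 + (1090 - 1380407)) = 1/(1/9355740 - 1379317) = 1/(-12904531229579/9355740) = -9355740/12904531229579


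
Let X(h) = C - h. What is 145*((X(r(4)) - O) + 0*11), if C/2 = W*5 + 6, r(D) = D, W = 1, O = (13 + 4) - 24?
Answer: 3625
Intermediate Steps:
O = -7 (O = 17 - 24 = -7)
C = 22 (C = 2*(1*5 + 6) = 2*(5 + 6) = 2*11 = 22)
X(h) = 22 - h
145*((X(r(4)) - O) + 0*11) = 145*(((22 - 1*4) - 1*(-7)) + 0*11) = 145*(((22 - 4) + 7) + 0) = 145*((18 + 7) + 0) = 145*(25 + 0) = 145*25 = 3625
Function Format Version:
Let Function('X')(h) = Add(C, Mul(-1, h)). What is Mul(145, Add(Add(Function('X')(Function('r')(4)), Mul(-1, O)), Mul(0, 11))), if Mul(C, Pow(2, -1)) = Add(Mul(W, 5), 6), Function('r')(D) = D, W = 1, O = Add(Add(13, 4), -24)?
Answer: 3625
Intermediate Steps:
O = -7 (O = Add(17, -24) = -7)
C = 22 (C = Mul(2, Add(Mul(1, 5), 6)) = Mul(2, Add(5, 6)) = Mul(2, 11) = 22)
Function('X')(h) = Add(22, Mul(-1, h))
Mul(145, Add(Add(Function('X')(Function('r')(4)), Mul(-1, O)), Mul(0, 11))) = Mul(145, Add(Add(Add(22, Mul(-1, 4)), Mul(-1, -7)), Mul(0, 11))) = Mul(145, Add(Add(Add(22, -4), 7), 0)) = Mul(145, Add(Add(18, 7), 0)) = Mul(145, Add(25, 0)) = Mul(145, 25) = 3625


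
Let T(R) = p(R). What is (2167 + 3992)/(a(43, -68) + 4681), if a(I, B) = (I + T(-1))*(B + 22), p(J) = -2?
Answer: 6159/2795 ≈ 2.2036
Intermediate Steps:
T(R) = -2
a(I, B) = (-2 + I)*(22 + B) (a(I, B) = (I - 2)*(B + 22) = (-2 + I)*(22 + B))
(2167 + 3992)/(a(43, -68) + 4681) = (2167 + 3992)/((-44 - 2*(-68) + 22*43 - 68*43) + 4681) = 6159/((-44 + 136 + 946 - 2924) + 4681) = 6159/(-1886 + 4681) = 6159/2795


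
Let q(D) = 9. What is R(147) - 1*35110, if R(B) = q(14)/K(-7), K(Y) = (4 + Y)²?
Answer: -35109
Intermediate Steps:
R(B) = 1 (R(B) = 9/((4 - 7)²) = 9/((-3)²) = 9/9 = 9*(⅑) = 1)
R(147) - 1*35110 = 1 - 1*35110 = 1 - 35110 = -35109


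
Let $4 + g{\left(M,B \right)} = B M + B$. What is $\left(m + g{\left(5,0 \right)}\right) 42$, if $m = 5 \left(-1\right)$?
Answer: $-378$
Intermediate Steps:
$g{\left(M,B \right)} = -4 + B + B M$ ($g{\left(M,B \right)} = -4 + \left(B M + B\right) = -4 + \left(B + B M\right) = -4 + B + B M$)
$m = -5$
$\left(m + g{\left(5,0 \right)}\right) 42 = \left(-5 + \left(-4 + 0 + 0 \cdot 5\right)\right) 42 = \left(-5 + \left(-4 + 0 + 0\right)\right) 42 = \left(-5 - 4\right) 42 = \left(-9\right) 42 = -378$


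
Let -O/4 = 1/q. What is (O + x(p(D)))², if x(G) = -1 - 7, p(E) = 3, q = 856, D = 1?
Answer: 2934369/45796 ≈ 64.075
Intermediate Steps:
x(G) = -8
O = -1/214 (O = -4/856 = -4*1/856 = -1/214 ≈ -0.0046729)
(O + x(p(D)))² = (-1/214 - 8)² = (-1713/214)² = 2934369/45796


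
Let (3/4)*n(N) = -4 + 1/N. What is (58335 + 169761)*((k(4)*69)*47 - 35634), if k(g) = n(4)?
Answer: -11826549504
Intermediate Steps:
n(N) = -16/3 + 4/(3*N) (n(N) = 4*(-4 + 1/N)/3 = -16/3 + 4/(3*N))
k(g) = -5 (k(g) = (4/3)*(1 - 4*4)/4 = (4/3)*(¼)*(1 - 16) = (4/3)*(¼)*(-15) = -5)
(58335 + 169761)*((k(4)*69)*47 - 35634) = (58335 + 169761)*(-5*69*47 - 35634) = 228096*(-345*47 - 35634) = 228096*(-16215 - 35634) = 228096*(-51849) = -11826549504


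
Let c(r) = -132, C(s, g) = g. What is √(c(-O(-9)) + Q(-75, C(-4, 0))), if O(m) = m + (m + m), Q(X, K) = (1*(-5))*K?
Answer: 2*I*√33 ≈ 11.489*I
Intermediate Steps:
Q(X, K) = -5*K
O(m) = 3*m (O(m) = m + 2*m = 3*m)
√(c(-O(-9)) + Q(-75, C(-4, 0))) = √(-132 - 5*0) = √(-132 + 0) = √(-132) = 2*I*√33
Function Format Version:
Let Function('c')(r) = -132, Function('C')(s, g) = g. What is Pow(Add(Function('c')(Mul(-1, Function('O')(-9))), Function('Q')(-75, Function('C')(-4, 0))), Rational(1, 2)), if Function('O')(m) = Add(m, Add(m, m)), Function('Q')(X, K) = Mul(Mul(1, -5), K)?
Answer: Mul(2, I, Pow(33, Rational(1, 2))) ≈ Mul(11.489, I)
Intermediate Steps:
Function('Q')(X, K) = Mul(-5, K)
Function('O')(m) = Mul(3, m) (Function('O')(m) = Add(m, Mul(2, m)) = Mul(3, m))
Pow(Add(Function('c')(Mul(-1, Function('O')(-9))), Function('Q')(-75, Function('C')(-4, 0))), Rational(1, 2)) = Pow(Add(-132, Mul(-5, 0)), Rational(1, 2)) = Pow(Add(-132, 0), Rational(1, 2)) = Pow(-132, Rational(1, 2)) = Mul(2, I, Pow(33, Rational(1, 2)))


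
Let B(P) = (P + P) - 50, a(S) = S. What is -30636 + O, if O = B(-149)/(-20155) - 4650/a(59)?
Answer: -1259460222/41005 ≈ -30715.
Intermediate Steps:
B(P) = -50 + 2*P (B(P) = 2*P - 50 = -50 + 2*P)
O = -3231042/41005 (O = (-50 + 2*(-149))/(-20155) - 4650/59 = (-50 - 298)*(-1/20155) - 4650*1/59 = -348*(-1/20155) - 4650/59 = 12/695 - 4650/59 = -3231042/41005 ≈ -78.796)
-30636 + O = -30636 - 3231042/41005 = -1259460222/41005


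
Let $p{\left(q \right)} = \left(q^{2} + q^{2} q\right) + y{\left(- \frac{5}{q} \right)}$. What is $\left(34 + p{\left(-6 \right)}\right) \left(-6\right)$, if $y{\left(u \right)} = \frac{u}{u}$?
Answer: $870$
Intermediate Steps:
$y{\left(u \right)} = 1$
$p{\left(q \right)} = 1 + q^{2} + q^{3}$ ($p{\left(q \right)} = \left(q^{2} + q^{2} q\right) + 1 = \left(q^{2} + q^{3}\right) + 1 = 1 + q^{2} + q^{3}$)
$\left(34 + p{\left(-6 \right)}\right) \left(-6\right) = \left(34 + \left(1 + \left(-6\right)^{2} + \left(-6\right)^{3}\right)\right) \left(-6\right) = \left(34 + \left(1 + 36 - 216\right)\right) \left(-6\right) = \left(34 - 179\right) \left(-6\right) = \left(-145\right) \left(-6\right) = 870$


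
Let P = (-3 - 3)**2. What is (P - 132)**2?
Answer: 9216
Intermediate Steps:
P = 36 (P = (-6)**2 = 36)
(P - 132)**2 = (36 - 132)**2 = (-96)**2 = 9216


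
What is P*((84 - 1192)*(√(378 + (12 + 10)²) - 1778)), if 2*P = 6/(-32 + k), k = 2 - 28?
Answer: -2955036/29 + 1662*√862/29 ≈ -1.0022e+5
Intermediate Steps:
k = -26
P = -3/58 (P = (6/(-32 - 26))/2 = (6/(-58))/2 = (6*(-1/58))/2 = (½)*(-3/29) = -3/58 ≈ -0.051724)
P*((84 - 1192)*(√(378 + (12 + 10)²) - 1778)) = -3*(84 - 1192)*(√(378 + (12 + 10)²) - 1778)/58 = -(-1662)*(√(378 + 22²) - 1778)/29 = -(-1662)*(√(378 + 484) - 1778)/29 = -(-1662)*(√862 - 1778)/29 = -(-1662)*(-1778 + √862)/29 = -3*(1970024 - 1108*√862)/58 = -2955036/29 + 1662*√862/29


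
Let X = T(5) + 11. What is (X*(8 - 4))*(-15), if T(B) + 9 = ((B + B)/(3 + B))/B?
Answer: -135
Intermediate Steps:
T(B) = -9 + 2/(3 + B) (T(B) = -9 + ((B + B)/(3 + B))/B = -9 + ((2*B)/(3 + B))/B = -9 + (2*B/(3 + B))/B = -9 + 2/(3 + B))
X = 9/4 (X = (-25 - 9*5)/(3 + 5) + 11 = (-25 - 45)/8 + 11 = (1/8)*(-70) + 11 = -35/4 + 11 = 9/4 ≈ 2.2500)
(X*(8 - 4))*(-15) = (9*(8 - 4)/4)*(-15) = ((9/4)*4)*(-15) = 9*(-15) = -135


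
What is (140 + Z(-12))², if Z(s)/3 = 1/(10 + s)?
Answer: 76729/4 ≈ 19182.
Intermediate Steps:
Z(s) = 3/(10 + s)
(140 + Z(-12))² = (140 + 3/(10 - 12))² = (140 + 3/(-2))² = (140 + 3*(-½))² = (140 - 3/2)² = (277/2)² = 76729/4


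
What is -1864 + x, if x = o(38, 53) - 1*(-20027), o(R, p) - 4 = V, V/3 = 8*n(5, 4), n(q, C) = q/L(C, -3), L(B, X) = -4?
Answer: 18137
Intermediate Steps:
n(q, C) = -q/4 (n(q, C) = q/(-4) = q*(-¼) = -q/4)
V = -30 (V = 3*(8*(-¼*5)) = 3*(8*(-5/4)) = 3*(-10) = -30)
o(R, p) = -26 (o(R, p) = 4 - 30 = -26)
x = 20001 (x = -26 - 1*(-20027) = -26 + 20027 = 20001)
-1864 + x = -1864 + 20001 = 18137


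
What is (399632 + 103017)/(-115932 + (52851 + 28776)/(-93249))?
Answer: -1201833759/277195505 ≈ -4.3357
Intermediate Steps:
(399632 + 103017)/(-115932 + (52851 + 28776)/(-93249)) = 502649/(-115932 + 81627*(-1/93249)) = 502649/(-115932 - 2093/2391) = 502649/(-277195505/2391) = 502649*(-2391/277195505) = -1201833759/277195505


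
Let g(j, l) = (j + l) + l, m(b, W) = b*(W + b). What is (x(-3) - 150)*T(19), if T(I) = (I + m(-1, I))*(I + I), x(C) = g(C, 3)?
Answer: -5586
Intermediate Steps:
g(j, l) = j + 2*l
x(C) = 6 + C (x(C) = C + 2*3 = C + 6 = 6 + C)
T(I) = 2*I (T(I) = (I - (I - 1))*(I + I) = (I - (-1 + I))*(2*I) = (I + (1 - I))*(2*I) = 1*(2*I) = 2*I)
(x(-3) - 150)*T(19) = ((6 - 3) - 150)*(2*19) = (3 - 150)*38 = -147*38 = -5586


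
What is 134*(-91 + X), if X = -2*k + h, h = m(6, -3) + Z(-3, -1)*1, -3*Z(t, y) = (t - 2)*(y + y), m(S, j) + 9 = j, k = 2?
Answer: -44354/3 ≈ -14785.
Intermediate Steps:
m(S, j) = -9 + j
Z(t, y) = -2*y*(-2 + t)/3 (Z(t, y) = -(t - 2)*(y + y)/3 = -(-2 + t)*2*y/3 = -2*y*(-2 + t)/3)
h = -46/3 (h = (-9 - 3) + ((2/3)*(-1)*(2 - 1*(-3)))*1 = -12 + ((2/3)*(-1)*(2 + 3))*1 = -12 + ((2/3)*(-1)*5)*1 = -12 - 10/3*1 = -12 - 10/3 = -46/3 ≈ -15.333)
X = -58/3 (X = -2*2 - 46/3 = -4 - 46/3 = -58/3 ≈ -19.333)
134*(-91 + X) = 134*(-91 - 58/3) = 134*(-331/3) = -44354/3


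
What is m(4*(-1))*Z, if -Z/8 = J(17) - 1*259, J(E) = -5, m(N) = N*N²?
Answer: -135168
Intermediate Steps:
m(N) = N³
Z = 2112 (Z = -8*(-5 - 1*259) = -8*(-5 - 259) = -8*(-264) = 2112)
m(4*(-1))*Z = (4*(-1))³*2112 = (-4)³*2112 = -64*2112 = -135168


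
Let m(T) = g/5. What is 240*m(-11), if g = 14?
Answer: 672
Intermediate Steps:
m(T) = 14/5
240*m(-11) = 240*(14/5) = 672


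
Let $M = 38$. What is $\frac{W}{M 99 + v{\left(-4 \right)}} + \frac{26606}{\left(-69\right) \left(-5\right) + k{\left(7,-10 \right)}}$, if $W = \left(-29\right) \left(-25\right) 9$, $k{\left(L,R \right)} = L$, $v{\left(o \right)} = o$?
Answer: $\frac{25570537}{330704} \approx 77.322$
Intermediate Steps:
$W = 6525$ ($W = 725 \cdot 9 = 6525$)
$\frac{W}{M 99 + v{\left(-4 \right)}} + \frac{26606}{\left(-69\right) \left(-5\right) + k{\left(7,-10 \right)}} = \frac{6525}{38 \cdot 99 - 4} + \frac{26606}{\left(-69\right) \left(-5\right) + 7} = \frac{6525}{3762 - 4} + \frac{26606}{345 + 7} = \frac{6525}{3758} + \frac{26606}{352} = 6525 \cdot \frac{1}{3758} + 26606 \cdot \frac{1}{352} = \frac{6525}{3758} + \frac{13303}{176} = \frac{25570537}{330704}$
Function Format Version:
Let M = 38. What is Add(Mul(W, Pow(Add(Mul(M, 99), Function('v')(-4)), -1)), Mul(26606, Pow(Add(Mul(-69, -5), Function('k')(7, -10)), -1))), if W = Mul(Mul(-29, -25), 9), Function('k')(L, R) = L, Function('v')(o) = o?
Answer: Rational(25570537, 330704) ≈ 77.322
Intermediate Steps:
W = 6525 (W = Mul(725, 9) = 6525)
Add(Mul(W, Pow(Add(Mul(M, 99), Function('v')(-4)), -1)), Mul(26606, Pow(Add(Mul(-69, -5), Function('k')(7, -10)), -1))) = Add(Mul(6525, Pow(Add(Mul(38, 99), -4), -1)), Mul(26606, Pow(Add(Mul(-69, -5), 7), -1))) = Add(Mul(6525, Pow(Add(3762, -4), -1)), Mul(26606, Pow(Add(345, 7), -1))) = Add(Mul(6525, Pow(3758, -1)), Mul(26606, Pow(352, -1))) = Add(Mul(6525, Rational(1, 3758)), Mul(26606, Rational(1, 352))) = Add(Rational(6525, 3758), Rational(13303, 176)) = Rational(25570537, 330704)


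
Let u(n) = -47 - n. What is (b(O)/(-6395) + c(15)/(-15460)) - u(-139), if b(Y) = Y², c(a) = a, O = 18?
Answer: -1820168273/19773340 ≈ -92.052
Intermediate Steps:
(b(O)/(-6395) + c(15)/(-15460)) - u(-139) = (18²/(-6395) + 15/(-15460)) - (-47 - 1*(-139)) = (324*(-1/6395) + 15*(-1/15460)) - (-47 + 139) = (-324/6395 - 3/3092) - 1*92 = -1020993/19773340 - 92 = -1820168273/19773340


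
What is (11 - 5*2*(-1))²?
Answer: 441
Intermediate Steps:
(11 - 5*2*(-1))² = (11 - 10*(-1))² = (11 + 10)² = 21² = 441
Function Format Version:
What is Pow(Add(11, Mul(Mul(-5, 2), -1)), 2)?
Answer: 441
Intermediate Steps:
Pow(Add(11, Mul(Mul(-5, 2), -1)), 2) = Pow(Add(11, Mul(-10, -1)), 2) = Pow(Add(11, 10), 2) = Pow(21, 2) = 441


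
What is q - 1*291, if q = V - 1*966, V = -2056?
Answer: -3313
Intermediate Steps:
q = -3022 (q = -2056 - 1*966 = -2056 - 966 = -3022)
q - 1*291 = -3022 - 1*291 = -3022 - 291 = -3313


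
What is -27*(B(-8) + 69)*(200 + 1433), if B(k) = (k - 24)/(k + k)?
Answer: -3130461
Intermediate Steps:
B(k) = (-24 + k)/(2*k) (B(k) = (-24 + k)/((2*k)) = (-24 + k)*(1/(2*k)) = (-24 + k)/(2*k))
-27*(B(-8) + 69)*(200 + 1433) = -27*((½)*(-24 - 8)/(-8) + 69)*(200 + 1433) = -27*((½)*(-⅛)*(-32) + 69)*1633 = -27*(2 + 69)*1633 = -1917*1633 = -27*115943 = -3130461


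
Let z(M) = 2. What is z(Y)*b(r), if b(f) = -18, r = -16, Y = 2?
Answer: -36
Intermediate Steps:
z(Y)*b(r) = 2*(-18) = -36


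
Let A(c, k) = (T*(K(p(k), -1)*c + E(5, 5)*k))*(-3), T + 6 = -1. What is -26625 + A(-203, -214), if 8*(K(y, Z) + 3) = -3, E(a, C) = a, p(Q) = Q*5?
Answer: -277659/8 ≈ -34707.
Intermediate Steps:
p(Q) = 5*Q
K(y, Z) = -27/8 (K(y, Z) = -3 + (⅛)*(-3) = -3 - 3/8 = -27/8)
T = -7 (T = -6 - 1 = -7)
A(c, k) = 105*k - 567*c/8 (A(c, k) = -7*(-27*c/8 + 5*k)*(-3) = -7*(5*k - 27*c/8)*(-3) = (-35*k + 189*c/8)*(-3) = 105*k - 567*c/8)
-26625 + A(-203, -214) = -26625 + (105*(-214) - 567/8*(-203)) = -26625 + (-22470 + 115101/8) = -26625 - 64659/8 = -277659/8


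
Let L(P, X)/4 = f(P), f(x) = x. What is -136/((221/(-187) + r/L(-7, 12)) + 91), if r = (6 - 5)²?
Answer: -41888/27653 ≈ -1.5148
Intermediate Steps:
L(P, X) = 4*P
r = 1 (r = 1² = 1)
-136/((221/(-187) + r/L(-7, 12)) + 91) = -136/((221/(-187) + 1/(4*(-7))) + 91) = -136/((221*(-1/187) + 1/(-28)) + 91) = -136/((-13/11 + 1*(-1/28)) + 91) = -136/((-13/11 - 1/28) + 91) = -136/(-375/308 + 91) = -136/(27653/308) = (308/27653)*(-136) = -41888/27653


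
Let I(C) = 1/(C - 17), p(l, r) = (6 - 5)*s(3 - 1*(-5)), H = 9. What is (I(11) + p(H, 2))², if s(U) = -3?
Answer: 361/36 ≈ 10.028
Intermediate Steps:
p(l, r) = -3 (p(l, r) = (6 - 5)*(-3) = 1*(-3) = -3)
I(C) = 1/(-17 + C)
(I(11) + p(H, 2))² = (1/(-17 + 11) - 3)² = (1/(-6) - 3)² = (-⅙ - 3)² = (-19/6)² = 361/36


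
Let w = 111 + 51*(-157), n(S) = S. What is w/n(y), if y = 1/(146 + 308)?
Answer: -3584784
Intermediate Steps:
y = 1/454 ≈ 0.0022026
w = -7896 (w = 111 - 8007 = -7896)
w/n(y) = -7896/1/454 = -7896*454 = -3584784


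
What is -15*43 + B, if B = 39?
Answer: -606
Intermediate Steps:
-15*43 + B = -15*43 + 39 = -645 + 39 = -606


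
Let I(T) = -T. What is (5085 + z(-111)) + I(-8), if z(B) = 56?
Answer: 5149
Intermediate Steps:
(5085 + z(-111)) + I(-8) = (5085 + 56) - 1*(-8) = 5141 + 8 = 5149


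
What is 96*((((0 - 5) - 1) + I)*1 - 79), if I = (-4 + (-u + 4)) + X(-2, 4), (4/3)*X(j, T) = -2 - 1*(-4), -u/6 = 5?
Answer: -5136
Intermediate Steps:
u = -30 (u = -6*5 = -30)
X(j, T) = 3/2 (X(j, T) = 3*(-2 - 1*(-4))/4 = 3*(-2 + 4)/4 = (¾)*2 = 3/2)
I = 63/2 (I = (-4 + (-1*(-30) + 4)) + 3/2 = (-4 + (30 + 4)) + 3/2 = (-4 + 34) + 3/2 = 30 + 3/2 = 63/2 ≈ 31.500)
96*((((0 - 5) - 1) + I)*1 - 79) = 96*((((0 - 5) - 1) + 63/2)*1 - 79) = 96*(((-5 - 1) + 63/2)*1 - 79) = 96*((-6 + 63/2)*1 - 79) = 96*((51/2)*1 - 79) = 96*(51/2 - 79) = 96*(-107/2) = -5136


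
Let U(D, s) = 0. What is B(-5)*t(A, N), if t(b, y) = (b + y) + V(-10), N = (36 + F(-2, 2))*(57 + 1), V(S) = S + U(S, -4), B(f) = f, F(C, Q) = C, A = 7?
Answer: -9845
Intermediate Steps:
V(S) = S (V(S) = S + 0 = S)
N = 1972 (N = (36 - 2)*(57 + 1) = 34*58 = 1972)
t(b, y) = -10 + b + y (t(b, y) = (b + y) - 10 = -10 + b + y)
B(-5)*t(A, N) = -5*(-10 + 7 + 1972) = -5*1969 = -9845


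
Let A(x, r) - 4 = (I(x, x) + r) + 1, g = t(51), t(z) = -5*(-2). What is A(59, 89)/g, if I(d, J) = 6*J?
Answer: 224/5 ≈ 44.800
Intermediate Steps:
t(z) = 10
g = 10
A(x, r) = 5 + r + 6*x (A(x, r) = 4 + ((6*x + r) + 1) = 4 + ((r + 6*x) + 1) = 4 + (1 + r + 6*x) = 5 + r + 6*x)
A(59, 89)/g = (5 + 89 + 6*59)/10 = (5 + 89 + 354)*(1/10) = 448*(1/10) = 224/5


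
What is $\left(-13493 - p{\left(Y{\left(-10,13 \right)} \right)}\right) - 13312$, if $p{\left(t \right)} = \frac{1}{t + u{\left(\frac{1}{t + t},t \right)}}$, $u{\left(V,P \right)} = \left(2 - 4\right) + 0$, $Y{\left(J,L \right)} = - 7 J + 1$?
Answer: $- \frac{1849546}{69} \approx -26805.0$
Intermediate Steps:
$Y{\left(J,L \right)} = 1 - 7 J$
$u{\left(V,P \right)} = -2$ ($u{\left(V,P \right)} = -2 + 0 = -2$)
$p{\left(t \right)} = \frac{1}{-2 + t}$ ($p{\left(t \right)} = \frac{1}{t - 2} = \frac{1}{-2 + t}$)
$\left(-13493 - p{\left(Y{\left(-10,13 \right)} \right)}\right) - 13312 = \left(-13493 - \frac{1}{-2 + \left(1 - -70\right)}\right) - 13312 = \left(-13493 - \frac{1}{-2 + \left(1 + 70\right)}\right) - 13312 = \left(-13493 - \frac{1}{-2 + 71}\right) - 13312 = \left(-13493 - \frac{1}{69}\right) - 13312 = - \frac{931018}{69} - 13312 = - \frac{1849546}{69}$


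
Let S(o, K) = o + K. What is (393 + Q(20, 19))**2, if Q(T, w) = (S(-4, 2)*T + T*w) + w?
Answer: 565504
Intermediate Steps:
S(o, K) = K + o
Q(T, w) = w - 2*T + T*w (Q(T, w) = ((2 - 4)*T + T*w) + w = (-2*T + T*w) + w = w - 2*T + T*w)
(393 + Q(20, 19))**2 = (393 + (19 - 2*20 + 20*19))**2 = (393 + (19 - 40 + 380))**2 = (393 + 359)**2 = 752**2 = 565504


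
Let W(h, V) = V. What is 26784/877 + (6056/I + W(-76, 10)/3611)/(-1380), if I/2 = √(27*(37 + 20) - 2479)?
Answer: 13346948435/437024886 + 757*I*√235/162150 ≈ 30.54 + 0.071567*I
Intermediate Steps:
I = 4*I*√235 (I = 2*√(27*(37 + 20) - 2479) = 2*√(27*57 - 2479) = 2*√(1539 - 2479) = 2*√(-940) = 2*(2*I*√235) = 4*I*√235 ≈ 61.319*I)
26784/877 + (6056/I + W(-76, 10)/3611)/(-1380) = 26784/877 + (6056/((4*I*√235)) + 10/3611)/(-1380) = 26784*(1/877) + (6056*(-I*√235/940) + 10*(1/3611))*(-1/1380) = 26784/877 + (-1514*I*√235/235 + 10/3611)*(-1/1380) = 26784/877 + (10/3611 - 1514*I*√235/235)*(-1/1380) = 26784/877 + (-1/498318 + 757*I*√235/162150) = 13346948435/437024886 + 757*I*√235/162150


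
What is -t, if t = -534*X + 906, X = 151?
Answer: 79728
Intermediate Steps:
t = -79728 (t = -534*151 + 906 = -80634 + 906 = -79728)
-t = -1*(-79728) = 79728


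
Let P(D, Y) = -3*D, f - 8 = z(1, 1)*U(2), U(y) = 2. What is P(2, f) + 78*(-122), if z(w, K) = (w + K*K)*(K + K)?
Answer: -9522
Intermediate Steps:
z(w, K) = 2*K*(w + K²) (z(w, K) = (w + K²)*(2*K) = 2*K*(w + K²))
f = 16 (f = 8 + (2*1*(1 + 1²))*2 = 8 + (2*1*(1 + 1))*2 = 8 + (2*1*2)*2 = 8 + 4*2 = 8 + 8 = 16)
P(2, f) + 78*(-122) = -3*2 + 78*(-122) = -6 - 9516 = -9522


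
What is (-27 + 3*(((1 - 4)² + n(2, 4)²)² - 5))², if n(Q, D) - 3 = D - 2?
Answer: 11737476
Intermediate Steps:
n(Q, D) = 1 + D (n(Q, D) = 3 + (D - 2) = 3 + (-2 + D) = 1 + D)
(-27 + 3*(((1 - 4)² + n(2, 4)²)² - 5))² = (-27 + 3*(((1 - 4)² + (1 + 4)²)² - 5))² = (-27 + 3*(((-3)² + 5²)² - 5))² = (-27 + 3*((9 + 25)² - 5))² = (-27 + 3*(34² - 5))² = (-27 + 3*(1156 - 5))² = (-27 + 3*1151)² = (-27 + 3453)² = 3426² = 11737476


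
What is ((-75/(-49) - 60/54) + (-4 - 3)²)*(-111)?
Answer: -806378/147 ≈ -5485.6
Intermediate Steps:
((-75/(-49) - 60/54) + (-4 - 3)²)*(-111) = ((-75*(-1/49) - 60*1/54) + (-7)²)*(-111) = ((75/49 - 10/9) + 49)*(-111) = (185/441 + 49)*(-111) = (21794/441)*(-111) = -806378/147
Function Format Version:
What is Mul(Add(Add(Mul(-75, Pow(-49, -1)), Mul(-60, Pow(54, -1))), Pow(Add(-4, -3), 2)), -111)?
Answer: Rational(-806378, 147) ≈ -5485.6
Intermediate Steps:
Mul(Add(Add(Mul(-75, Pow(-49, -1)), Mul(-60, Pow(54, -1))), Pow(Add(-4, -3), 2)), -111) = Mul(Add(Add(Mul(-75, Rational(-1, 49)), Mul(-60, Rational(1, 54))), Pow(-7, 2)), -111) = Mul(Add(Add(Rational(75, 49), Rational(-10, 9)), 49), -111) = Mul(Add(Rational(185, 441), 49), -111) = Mul(Rational(21794, 441), -111) = Rational(-806378, 147)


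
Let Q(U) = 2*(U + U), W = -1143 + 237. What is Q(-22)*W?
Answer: 79728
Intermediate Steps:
W = -906
Q(U) = 4*U (Q(U) = 2*(2*U) = 4*U)
Q(-22)*W = (4*(-22))*(-906) = -88*(-906) = 79728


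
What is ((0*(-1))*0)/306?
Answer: 0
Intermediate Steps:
((0*(-1))*0)/306 = (0*0)*(1/306) = 0*(1/306) = 0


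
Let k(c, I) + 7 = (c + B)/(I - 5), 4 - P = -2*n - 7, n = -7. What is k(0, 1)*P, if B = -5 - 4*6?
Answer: -¾ ≈ -0.75000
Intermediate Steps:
P = -3 (P = 4 - (-2*(-7) - 7) = 4 - (14 - 7) = 4 - 1*7 = 4 - 7 = -3)
B = -29 (B = -5 - 24 = -29)
k(c, I) = -7 + (-29 + c)/(-5 + I) (k(c, I) = -7 + (c - 29)/(I - 5) = -7 + (-29 + c)/(-5 + I))
k(0, 1)*P = ((6 + 0 - 7*1)/(-5 + 1))*(-3) = ((6 + 0 - 7)/(-4))*(-3) = -¼*(-1)*(-3) = (¼)*(-3) = -¾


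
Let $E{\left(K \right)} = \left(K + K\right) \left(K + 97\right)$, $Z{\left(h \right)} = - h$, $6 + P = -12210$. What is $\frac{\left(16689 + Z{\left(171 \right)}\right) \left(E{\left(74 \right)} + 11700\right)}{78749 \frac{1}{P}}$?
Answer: $- \frac{7467618127104}{78749} \approx -9.4828 \cdot 10^{7}$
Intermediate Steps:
$P = -12216$ ($P = -6 - 12210 = -12216$)
$E{\left(K \right)} = 2 K \left(97 + K\right)$
$\frac{\left(16689 + Z{\left(171 \right)}\right) \left(E{\left(74 \right)} + 11700\right)}{78749 \frac{1}{P}} = \frac{\left(16689 - 171\right) \left(2 \cdot 74 \left(97 + 74\right) + 11700\right)}{78749 \frac{1}{-12216}} = \frac{\left(16689 - 171\right) \left(2 \cdot 74 \cdot 171 + 11700\right)}{78749 \left(- \frac{1}{12216}\right)} = \frac{16518 \left(25308 + 11700\right)}{- \frac{78749}{12216}} = 16518 \cdot 37008 \left(- \frac{12216}{78749}\right) = 611298144 \left(- \frac{12216}{78749}\right) = - \frac{7467618127104}{78749}$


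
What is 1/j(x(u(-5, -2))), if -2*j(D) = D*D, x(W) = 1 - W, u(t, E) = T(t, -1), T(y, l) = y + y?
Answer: -2/121 ≈ -0.016529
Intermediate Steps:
T(y, l) = 2*y
u(t, E) = 2*t
j(D) = -D²/2 (j(D) = -D*D/2 = -D²/2)
1/j(x(u(-5, -2))) = 1/(-(1 - 2*(-5))²/2) = 1/(-(1 - 1*(-10))²/2) = 1/(-(1 + 10)²/2) = 1/(-½*11²) = 1/(-½*121) = 1/(-121/2) = -2/121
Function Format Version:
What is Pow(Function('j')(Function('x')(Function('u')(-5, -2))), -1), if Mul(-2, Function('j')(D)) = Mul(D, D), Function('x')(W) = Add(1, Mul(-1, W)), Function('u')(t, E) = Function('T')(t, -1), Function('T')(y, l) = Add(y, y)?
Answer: Rational(-2, 121) ≈ -0.016529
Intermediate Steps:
Function('T')(y, l) = Mul(2, y)
Function('u')(t, E) = Mul(2, t)
Function('j')(D) = Mul(Rational(-1, 2), Pow(D, 2)) (Function('j')(D) = Mul(Rational(-1, 2), Mul(D, D)) = Mul(Rational(-1, 2), Pow(D, 2)))
Pow(Function('j')(Function('x')(Function('u')(-5, -2))), -1) = Pow(Mul(Rational(-1, 2), Pow(Add(1, Mul(-1, Mul(2, -5))), 2)), -1) = Pow(Mul(Rational(-1, 2), Pow(Add(1, Mul(-1, -10)), 2)), -1) = Pow(Mul(Rational(-1, 2), Pow(Add(1, 10), 2)), -1) = Pow(Mul(Rational(-1, 2), Pow(11, 2)), -1) = Pow(Mul(Rational(-1, 2), 121), -1) = Pow(Rational(-121, 2), -1) = Rational(-2, 121)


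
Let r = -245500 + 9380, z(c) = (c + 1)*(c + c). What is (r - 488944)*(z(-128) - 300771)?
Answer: 194504943576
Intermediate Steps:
z(c) = 2*c*(1 + c) (z(c) = (1 + c)*(2*c) = 2*c*(1 + c))
r = -236120
(r - 488944)*(z(-128) - 300771) = (-236120 - 488944)*(2*(-128)*(1 - 128) - 300771) = -725064*(2*(-128)*(-127) - 300771) = -725064*(32512 - 300771) = -725064*(-268259) = 194504943576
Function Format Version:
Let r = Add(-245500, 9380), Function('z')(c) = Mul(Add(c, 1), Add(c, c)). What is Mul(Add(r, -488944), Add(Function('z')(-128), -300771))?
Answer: 194504943576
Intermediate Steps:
Function('z')(c) = Mul(2, c, Add(1, c)) (Function('z')(c) = Mul(Add(1, c), Mul(2, c)) = Mul(2, c, Add(1, c)))
r = -236120
Mul(Add(r, -488944), Add(Function('z')(-128), -300771)) = Mul(Add(-236120, -488944), Add(Mul(2, -128, Add(1, -128)), -300771)) = Mul(-725064, Add(Mul(2, -128, -127), -300771)) = Mul(-725064, Add(32512, -300771)) = Mul(-725064, -268259) = 194504943576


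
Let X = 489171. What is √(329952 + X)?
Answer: √819123 ≈ 905.05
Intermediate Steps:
√(329952 + X) = √(329952 + 489171) = √819123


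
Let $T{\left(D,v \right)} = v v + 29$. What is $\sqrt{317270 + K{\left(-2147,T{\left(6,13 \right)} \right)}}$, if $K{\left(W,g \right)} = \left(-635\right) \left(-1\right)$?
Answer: $\sqrt{317905} \approx 563.83$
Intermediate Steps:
$T{\left(D,v \right)} = 29 + v^{2}$ ($T{\left(D,v \right)} = v^{2} + 29 = 29 + v^{2}$)
$K{\left(W,g \right)} = 635$
$\sqrt{317270 + K{\left(-2147,T{\left(6,13 \right)} \right)}} = \sqrt{317270 + 635} = \sqrt{317905}$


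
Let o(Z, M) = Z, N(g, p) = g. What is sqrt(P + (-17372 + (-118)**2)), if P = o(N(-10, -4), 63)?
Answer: I*sqrt(3458) ≈ 58.805*I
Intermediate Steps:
P = -10
sqrt(P + (-17372 + (-118)**2)) = sqrt(-10 + (-17372 + (-118)**2)) = sqrt(-10 + (-17372 + 13924)) = sqrt(-10 - 3448) = sqrt(-3458) = I*sqrt(3458)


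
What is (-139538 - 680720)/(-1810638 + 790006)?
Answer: 410129/510316 ≈ 0.80368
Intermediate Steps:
(-139538 - 680720)/(-1810638 + 790006) = -820258/(-1020632) = -820258*(-1/1020632) = 410129/510316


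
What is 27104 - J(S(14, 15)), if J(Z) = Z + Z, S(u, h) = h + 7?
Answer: 27060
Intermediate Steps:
S(u, h) = 7 + h
J(Z) = 2*Z
27104 - J(S(14, 15)) = 27104 - 2*(7 + 15) = 27104 - 2*22 = 27104 - 1*44 = 27104 - 44 = 27060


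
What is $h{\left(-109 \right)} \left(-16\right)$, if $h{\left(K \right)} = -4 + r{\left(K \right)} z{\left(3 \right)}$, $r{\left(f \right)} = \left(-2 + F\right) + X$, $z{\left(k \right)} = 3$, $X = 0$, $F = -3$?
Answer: $304$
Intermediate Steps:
$r{\left(f \right)} = -5$ ($r{\left(f \right)} = \left(-2 - 3\right) + 0 = -5 + 0 = -5$)
$h{\left(K \right)} = -19$ ($h{\left(K \right)} = -4 - 15 = -19$)
$h{\left(-109 \right)} \left(-16\right) = \left(-19\right) \left(-16\right) = 304$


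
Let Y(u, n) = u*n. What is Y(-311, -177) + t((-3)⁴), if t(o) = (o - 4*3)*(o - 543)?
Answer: 23169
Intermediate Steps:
Y(u, n) = n*u
t(o) = (-543 + o)*(-12 + o) (t(o) = (o - 12)*(-543 + o) = (-12 + o)*(-543 + o) = (-543 + o)*(-12 + o))
Y(-311, -177) + t((-3)⁴) = -177*(-311) + (6516 + ((-3)⁴)² - 555*(-3)⁴) = 55047 + (6516 + 81² - 555*81) = 55047 + (6516 + 6561 - 44955) = 55047 - 31878 = 23169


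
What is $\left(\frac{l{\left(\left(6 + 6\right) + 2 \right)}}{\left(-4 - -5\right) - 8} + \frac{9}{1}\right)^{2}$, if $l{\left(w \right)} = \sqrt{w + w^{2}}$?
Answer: $\frac{\left(63 - \sqrt{210}\right)^{2}}{49} \approx 48.022$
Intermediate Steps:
$\left(\frac{l{\left(\left(6 + 6\right) + 2 \right)}}{\left(-4 - -5\right) - 8} + \frac{9}{1}\right)^{2} = \left(\frac{\sqrt{\left(\left(6 + 6\right) + 2\right) \left(1 + \left(\left(6 + 6\right) + 2\right)\right)}}{\left(-4 - -5\right) - 8} + \frac{9}{1}\right)^{2} = \left(\frac{\sqrt{\left(12 + 2\right) \left(1 + \left(12 + 2\right)\right)}}{\left(-4 + 5\right) - 8} + 9 \cdot 1\right)^{2} = \left(\frac{\sqrt{14 \left(1 + 14\right)}}{1 - 8} + 9\right)^{2} = \left(\frac{\sqrt{14 \cdot 15}}{-7} + 9\right)^{2} = \left(\sqrt{210} \left(- \frac{1}{7}\right) + 9\right)^{2} = \left(- \frac{\sqrt{210}}{7} + 9\right)^{2} = \left(9 - \frac{\sqrt{210}}{7}\right)^{2}$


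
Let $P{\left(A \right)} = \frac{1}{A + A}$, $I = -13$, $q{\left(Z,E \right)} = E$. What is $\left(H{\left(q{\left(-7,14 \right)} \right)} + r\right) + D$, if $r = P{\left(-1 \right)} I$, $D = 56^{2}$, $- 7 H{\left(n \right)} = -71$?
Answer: $\frac{44137}{14} \approx 3152.6$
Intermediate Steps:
$H{\left(n \right)} = \frac{71}{7}$ ($H{\left(n \right)} = \left(- \frac{1}{7}\right) \left(-71\right) = \frac{71}{7}$)
$P{\left(A \right)} = \frac{1}{2 A}$
$D = 3136$
$r = \frac{13}{2}$ ($r = \frac{1}{2 \left(-1\right)} \left(-13\right) = \frac{1}{2} \left(-1\right) \left(-13\right) = \left(- \frac{1}{2}\right) \left(-13\right) = \frac{13}{2} \approx 6.5$)
$\left(H{\left(q{\left(-7,14 \right)} \right)} + r\right) + D = \left(\frac{71}{7} + \frac{13}{2}\right) + 3136 = \frac{233}{14} + 3136 = \frac{44137}{14}$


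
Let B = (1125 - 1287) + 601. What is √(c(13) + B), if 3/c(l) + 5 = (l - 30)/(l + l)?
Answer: √21485/7 ≈ 20.940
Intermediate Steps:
c(l) = 3/(-5 + (-30 + l)/(2*l)) (c(l) = 3/(-5 + (l - 30)/(l + l)) = 3/(-5 + (-30 + l)/((2*l))) = 3/(-5 + (-30 + l)*(1/(2*l))) = 3/(-5 + (-30 + l)/(2*l)))
B = 439 (B = -162 + 601 = 439)
√(c(13) + B) = √(-2*13/(10 + 3*13) + 439) = √(-2*13/(10 + 39) + 439) = √(-2*13/49 + 439) = √(-2*13*1/49 + 439) = √(-26/49 + 439) = √(21485/49) = √21485/7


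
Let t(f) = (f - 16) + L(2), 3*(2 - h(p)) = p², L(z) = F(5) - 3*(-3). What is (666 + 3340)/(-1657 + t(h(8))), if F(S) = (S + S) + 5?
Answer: -12018/5005 ≈ -2.4012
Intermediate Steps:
F(S) = 5 + 2*S (F(S) = 2*S + 5 = 5 + 2*S)
L(z) = 24 (L(z) = (5 + 2*5) - 3*(-3) = (5 + 10) + 9 = 15 + 9 = 24)
h(p) = 2 - p²/3
t(f) = 8 + f (t(f) = (f - 16) + 24 = (-16 + f) + 24 = 8 + f)
(666 + 3340)/(-1657 + t(h(8))) = (666 + 3340)/(-1657 + (8 + (2 - ⅓*8²))) = 4006/(-1657 + (8 + (2 - ⅓*64))) = 4006/(-1657 + (8 + (2 - 64/3))) = 4006/(-1657 + (8 - 58/3)) = 4006/(-1657 - 34/3) = 4006/(-5005/3) = 4006*(-3/5005) = -12018/5005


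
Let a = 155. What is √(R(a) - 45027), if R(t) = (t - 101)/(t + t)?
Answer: 3*I*√120196610/155 ≈ 212.2*I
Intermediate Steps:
R(t) = (-101 + t)/(2*t) (R(t) = (-101 + t)/((2*t)) = (-101 + t)*(1/(2*t)) = (-101 + t)/(2*t))
√(R(a) - 45027) = √((½)*(-101 + 155)/155 - 45027) = √((½)*(1/155)*54 - 45027) = √(27/155 - 45027) = √(-6979158/155) = 3*I*√120196610/155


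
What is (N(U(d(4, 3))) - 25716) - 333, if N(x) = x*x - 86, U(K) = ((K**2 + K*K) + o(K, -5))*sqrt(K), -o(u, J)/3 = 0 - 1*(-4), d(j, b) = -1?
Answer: -26235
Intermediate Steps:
o(u, J) = -12 (o(u, J) = -3*(0 - 1*(-4)) = -3*(0 + 4) = -3*4 = -12)
U(K) = sqrt(K)*(-12 + 2*K**2) (U(K) = ((K**2 + K*K) - 12)*sqrt(K) = ((K**2 + K**2) - 12)*sqrt(K) = (2*K**2 - 12)*sqrt(K) = (-12 + 2*K**2)*sqrt(K) = sqrt(K)*(-12 + 2*K**2))
N(x) = -86 + x**2 (N(x) = x**2 - 86 = -86 + x**2)
(N(U(d(4, 3))) - 25716) - 333 = ((-86 + (2*sqrt(-1)*(-6 + (-1)**2))**2) - 25716) - 333 = ((-86 + (2*I*(-6 + 1))**2) - 25716) - 333 = ((-86 + (2*I*(-5))**2) - 25716) - 333 = ((-86 + (-10*I)**2) - 25716) - 333 = ((-86 - 100) - 25716) - 333 = (-186 - 25716) - 333 = -25902 - 333 = -26235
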